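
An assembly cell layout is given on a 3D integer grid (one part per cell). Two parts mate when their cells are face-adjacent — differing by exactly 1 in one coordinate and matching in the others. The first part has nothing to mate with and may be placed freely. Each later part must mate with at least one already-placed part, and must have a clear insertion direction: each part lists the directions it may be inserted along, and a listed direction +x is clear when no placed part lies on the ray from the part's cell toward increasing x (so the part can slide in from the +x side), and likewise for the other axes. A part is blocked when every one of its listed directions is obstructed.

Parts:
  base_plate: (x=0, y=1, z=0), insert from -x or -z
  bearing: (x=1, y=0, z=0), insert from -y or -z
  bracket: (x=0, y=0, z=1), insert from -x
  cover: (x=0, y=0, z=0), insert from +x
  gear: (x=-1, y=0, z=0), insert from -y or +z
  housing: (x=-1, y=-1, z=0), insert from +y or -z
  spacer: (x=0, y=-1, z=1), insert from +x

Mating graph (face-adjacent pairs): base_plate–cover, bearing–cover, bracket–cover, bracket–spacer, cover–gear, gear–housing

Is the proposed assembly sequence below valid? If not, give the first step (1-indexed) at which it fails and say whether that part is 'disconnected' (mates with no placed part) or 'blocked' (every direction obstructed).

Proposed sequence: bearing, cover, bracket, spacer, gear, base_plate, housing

Invalid at step 2 (blocked)

1. bearing@(1, 0, 0) [-y clear] — {bearing}
2. cover@(0, 0, 0) — +x all obstructed ⇒ blocked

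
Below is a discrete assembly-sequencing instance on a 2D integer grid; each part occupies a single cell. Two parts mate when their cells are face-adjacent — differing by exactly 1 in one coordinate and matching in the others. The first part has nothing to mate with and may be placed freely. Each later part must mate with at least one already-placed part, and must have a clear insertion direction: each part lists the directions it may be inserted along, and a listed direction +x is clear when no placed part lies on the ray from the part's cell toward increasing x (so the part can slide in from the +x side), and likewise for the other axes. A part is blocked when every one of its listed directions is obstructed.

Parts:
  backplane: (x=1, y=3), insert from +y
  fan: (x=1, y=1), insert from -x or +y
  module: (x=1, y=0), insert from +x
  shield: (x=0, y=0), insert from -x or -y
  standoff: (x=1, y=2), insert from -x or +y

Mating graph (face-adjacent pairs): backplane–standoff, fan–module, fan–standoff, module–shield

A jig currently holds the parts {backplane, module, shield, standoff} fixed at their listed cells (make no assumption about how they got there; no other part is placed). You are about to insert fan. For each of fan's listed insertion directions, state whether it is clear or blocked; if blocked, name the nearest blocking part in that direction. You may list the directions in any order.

+y: blocked by standoff; -x: clear

-x: ray from fan(1, 1) has no placed part ⇒ clear
+y: nearest on ray is standoff@(1, 2) ⇒ blocked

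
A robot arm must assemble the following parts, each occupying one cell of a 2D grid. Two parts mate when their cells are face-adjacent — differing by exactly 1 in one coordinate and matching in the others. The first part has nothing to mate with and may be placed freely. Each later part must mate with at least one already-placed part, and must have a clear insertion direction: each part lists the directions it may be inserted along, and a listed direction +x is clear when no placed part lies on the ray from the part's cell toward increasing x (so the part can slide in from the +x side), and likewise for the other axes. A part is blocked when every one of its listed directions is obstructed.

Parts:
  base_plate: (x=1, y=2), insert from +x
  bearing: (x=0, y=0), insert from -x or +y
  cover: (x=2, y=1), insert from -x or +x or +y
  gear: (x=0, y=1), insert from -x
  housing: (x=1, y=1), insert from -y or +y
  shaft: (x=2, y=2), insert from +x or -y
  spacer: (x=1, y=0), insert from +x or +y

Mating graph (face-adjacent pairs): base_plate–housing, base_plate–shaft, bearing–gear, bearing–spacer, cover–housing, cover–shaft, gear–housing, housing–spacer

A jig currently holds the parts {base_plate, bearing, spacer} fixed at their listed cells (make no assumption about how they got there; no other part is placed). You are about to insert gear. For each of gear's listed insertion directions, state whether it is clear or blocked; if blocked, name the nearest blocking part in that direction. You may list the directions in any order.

-x: clear

-x: ray from gear(0, 1) has no placed part ⇒ clear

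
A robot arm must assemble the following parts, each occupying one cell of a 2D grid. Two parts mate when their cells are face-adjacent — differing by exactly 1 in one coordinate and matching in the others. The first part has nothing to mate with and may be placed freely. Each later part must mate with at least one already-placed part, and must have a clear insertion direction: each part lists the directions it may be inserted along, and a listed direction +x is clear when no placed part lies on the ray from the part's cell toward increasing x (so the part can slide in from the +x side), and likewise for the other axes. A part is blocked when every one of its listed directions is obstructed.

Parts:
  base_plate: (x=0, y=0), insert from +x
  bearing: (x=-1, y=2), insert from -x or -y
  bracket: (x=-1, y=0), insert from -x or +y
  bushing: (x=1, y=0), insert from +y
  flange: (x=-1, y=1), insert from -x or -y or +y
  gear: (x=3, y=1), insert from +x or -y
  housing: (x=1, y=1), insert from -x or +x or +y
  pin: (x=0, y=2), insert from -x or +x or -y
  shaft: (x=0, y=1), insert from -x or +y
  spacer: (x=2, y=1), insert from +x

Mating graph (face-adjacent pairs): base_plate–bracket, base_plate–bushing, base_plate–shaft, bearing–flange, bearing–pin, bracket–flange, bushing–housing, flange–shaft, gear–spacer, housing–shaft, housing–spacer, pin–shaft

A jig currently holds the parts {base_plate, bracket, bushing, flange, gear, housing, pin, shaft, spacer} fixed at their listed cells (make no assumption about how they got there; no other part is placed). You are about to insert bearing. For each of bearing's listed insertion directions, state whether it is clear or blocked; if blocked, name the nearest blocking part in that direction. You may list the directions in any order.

-x: ray from bearing(-1, 2) has no placed part ⇒ clear
-y: nearest on ray is flange@(-1, 1) ⇒ blocked

-x: clear; -y: blocked by flange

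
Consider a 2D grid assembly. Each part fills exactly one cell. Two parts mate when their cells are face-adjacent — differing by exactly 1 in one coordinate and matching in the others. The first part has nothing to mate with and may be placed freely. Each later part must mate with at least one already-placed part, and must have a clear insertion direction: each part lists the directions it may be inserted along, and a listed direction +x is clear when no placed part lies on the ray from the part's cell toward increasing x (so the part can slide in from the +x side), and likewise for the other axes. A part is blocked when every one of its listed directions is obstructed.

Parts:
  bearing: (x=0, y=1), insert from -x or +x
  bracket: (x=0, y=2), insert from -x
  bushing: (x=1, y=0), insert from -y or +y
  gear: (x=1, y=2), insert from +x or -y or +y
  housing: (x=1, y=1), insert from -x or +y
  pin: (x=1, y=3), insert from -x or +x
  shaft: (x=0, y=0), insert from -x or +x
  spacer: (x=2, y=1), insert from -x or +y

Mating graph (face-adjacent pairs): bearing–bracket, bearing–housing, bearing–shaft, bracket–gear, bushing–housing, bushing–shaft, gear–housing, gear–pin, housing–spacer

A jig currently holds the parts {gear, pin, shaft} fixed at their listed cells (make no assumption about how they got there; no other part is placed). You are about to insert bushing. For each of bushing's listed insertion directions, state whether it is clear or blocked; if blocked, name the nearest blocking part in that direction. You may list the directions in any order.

+y: blocked by gear; -y: clear

-y: ray from bushing(1, 0) has no placed part ⇒ clear
+y: nearest on ray is gear@(1, 2) ⇒ blocked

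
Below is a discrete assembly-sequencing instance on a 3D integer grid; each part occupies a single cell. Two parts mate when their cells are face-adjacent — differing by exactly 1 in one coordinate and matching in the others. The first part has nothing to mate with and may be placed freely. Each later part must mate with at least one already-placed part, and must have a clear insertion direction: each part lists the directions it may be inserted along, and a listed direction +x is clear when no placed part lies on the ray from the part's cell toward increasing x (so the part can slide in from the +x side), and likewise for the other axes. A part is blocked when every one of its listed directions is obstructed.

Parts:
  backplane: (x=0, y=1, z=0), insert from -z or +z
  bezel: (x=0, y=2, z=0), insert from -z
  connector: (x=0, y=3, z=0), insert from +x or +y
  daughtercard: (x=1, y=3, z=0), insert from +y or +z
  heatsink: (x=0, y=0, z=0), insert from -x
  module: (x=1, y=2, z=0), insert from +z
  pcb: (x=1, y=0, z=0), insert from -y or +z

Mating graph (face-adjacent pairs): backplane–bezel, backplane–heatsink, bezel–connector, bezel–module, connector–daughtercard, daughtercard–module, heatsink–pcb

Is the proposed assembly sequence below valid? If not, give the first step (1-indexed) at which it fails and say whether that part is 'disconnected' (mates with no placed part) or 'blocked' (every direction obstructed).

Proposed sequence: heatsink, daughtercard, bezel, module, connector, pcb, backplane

1. heatsink@(0, 0, 0) [-x clear] — {heatsink}
2. daughtercard@(1, 3, 0) — no placed neighbour ⇒ disconnected

Invalid at step 2 (disconnected)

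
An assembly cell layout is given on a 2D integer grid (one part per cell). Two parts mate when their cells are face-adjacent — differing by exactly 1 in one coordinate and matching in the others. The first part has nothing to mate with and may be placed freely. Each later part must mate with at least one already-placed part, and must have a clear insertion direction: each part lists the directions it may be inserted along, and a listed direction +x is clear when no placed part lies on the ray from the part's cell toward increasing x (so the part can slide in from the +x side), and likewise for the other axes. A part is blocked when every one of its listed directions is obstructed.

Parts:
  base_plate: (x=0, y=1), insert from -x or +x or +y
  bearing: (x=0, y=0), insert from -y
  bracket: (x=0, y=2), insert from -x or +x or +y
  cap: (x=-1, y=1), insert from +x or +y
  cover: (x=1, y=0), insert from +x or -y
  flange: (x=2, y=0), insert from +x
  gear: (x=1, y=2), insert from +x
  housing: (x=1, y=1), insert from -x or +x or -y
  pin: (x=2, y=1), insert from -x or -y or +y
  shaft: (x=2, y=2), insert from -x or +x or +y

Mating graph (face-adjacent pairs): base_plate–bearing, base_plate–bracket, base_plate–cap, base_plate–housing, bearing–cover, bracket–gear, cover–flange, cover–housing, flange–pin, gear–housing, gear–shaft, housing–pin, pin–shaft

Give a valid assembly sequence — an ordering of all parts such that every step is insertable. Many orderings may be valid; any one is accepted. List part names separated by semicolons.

1. bearing@(0, 0) [-y clear] — {bearing}
2. base_plate@(0, 1) [-x clear] — {base_plate, bearing}
3. housing@(1, 1) [+x clear] — {base_plate, bearing, housing}
4. bracket@(0, 2) [-x clear] — {base_plate, bearing, bracket, housing}
5. pin@(2, 1) [-y clear] — {base_plate, bearing, bracket, housing, pin}
6. flange@(2, 0) [+x clear] — {base_plate, bearing, bracket, flange, housing, pin}
7. gear@(1, 2) [+x clear] — {base_plate, bearing, bracket, flange, gear, housing, pin}
8. shaft@(2, 2) [+x clear] — {base_plate, bearing, bracket, flange, gear, housing, pin, shaft}
9. cover@(1, 0) [-y clear] — {base_plate, bearing, bracket, cover, flange, gear, housing, pin, shaft}
10. cap@(-1, 1) [+y clear] — {base_plate, bearing, bracket, cap, cover, flange, gear, housing, pin, shaft}

bearing; base_plate; housing; bracket; pin; flange; gear; shaft; cover; cap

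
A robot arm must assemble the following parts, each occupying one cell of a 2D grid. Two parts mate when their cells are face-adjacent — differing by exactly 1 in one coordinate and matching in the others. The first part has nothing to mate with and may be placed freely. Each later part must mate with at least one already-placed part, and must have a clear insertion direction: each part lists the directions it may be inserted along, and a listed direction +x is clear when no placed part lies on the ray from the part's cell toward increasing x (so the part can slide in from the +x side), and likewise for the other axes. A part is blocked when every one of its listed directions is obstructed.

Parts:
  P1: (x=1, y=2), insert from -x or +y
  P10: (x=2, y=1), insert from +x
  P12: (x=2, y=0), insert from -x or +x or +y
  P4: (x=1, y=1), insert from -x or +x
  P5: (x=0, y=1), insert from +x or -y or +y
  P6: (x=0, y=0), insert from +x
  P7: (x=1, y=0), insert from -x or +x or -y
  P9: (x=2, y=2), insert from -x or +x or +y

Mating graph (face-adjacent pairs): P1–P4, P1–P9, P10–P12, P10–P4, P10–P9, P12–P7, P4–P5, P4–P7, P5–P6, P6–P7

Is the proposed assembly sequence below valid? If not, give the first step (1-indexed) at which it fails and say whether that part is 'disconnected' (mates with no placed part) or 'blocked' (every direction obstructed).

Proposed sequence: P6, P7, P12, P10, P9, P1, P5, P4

1. P6@(0, 0) [+x clear] — {P6}
2. P7@(1, 0) [+x clear] — {P6, P7}
3. P12@(2, 0) [+x clear] — {P12, P6, P7}
4. P10@(2, 1) [+x clear] — {P10, P12, P6, P7}
5. P9@(2, 2) [-x clear] — {P10, P12, P6, P7, P9}
6. P1@(1, 2) [-x clear] — {P1, P10, P12, P6, P7, P9}
7. P5@(0, 1) [+y clear] — {P1, P10, P12, P5, P6, P7, P9}
8. P4@(1, 1) — -x/+x all obstructed ⇒ blocked

Invalid at step 8 (blocked)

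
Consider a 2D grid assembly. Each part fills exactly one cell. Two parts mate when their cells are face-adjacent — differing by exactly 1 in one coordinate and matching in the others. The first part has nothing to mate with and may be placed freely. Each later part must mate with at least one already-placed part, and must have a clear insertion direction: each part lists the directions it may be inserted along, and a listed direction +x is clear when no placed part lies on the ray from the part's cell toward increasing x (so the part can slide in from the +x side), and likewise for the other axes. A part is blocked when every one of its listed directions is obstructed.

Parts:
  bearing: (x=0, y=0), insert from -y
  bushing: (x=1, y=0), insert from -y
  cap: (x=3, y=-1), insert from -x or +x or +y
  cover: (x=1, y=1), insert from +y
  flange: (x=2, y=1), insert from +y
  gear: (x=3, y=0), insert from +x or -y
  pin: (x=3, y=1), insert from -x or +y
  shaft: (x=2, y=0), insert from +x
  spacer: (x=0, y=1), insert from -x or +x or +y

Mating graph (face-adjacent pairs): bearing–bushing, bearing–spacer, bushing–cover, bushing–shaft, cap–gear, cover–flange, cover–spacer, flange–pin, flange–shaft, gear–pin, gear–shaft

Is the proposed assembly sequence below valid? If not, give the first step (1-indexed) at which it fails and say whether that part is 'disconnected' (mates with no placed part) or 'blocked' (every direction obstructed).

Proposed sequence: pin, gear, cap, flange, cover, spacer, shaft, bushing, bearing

1. pin@(3, 1) [-x clear] — {pin}
2. gear@(3, 0) [+x clear] — {gear, pin}
3. cap@(3, -1) [-x clear] — {cap, gear, pin}
4. flange@(2, 1) [+y clear] — {cap, flange, gear, pin}
5. cover@(1, 1) [+y clear] — {cap, cover, flange, gear, pin}
6. spacer@(0, 1) [-x clear] — {cap, cover, flange, gear, pin, spacer}
7. shaft@(2, 0) — +x all obstructed ⇒ blocked

Invalid at step 7 (blocked)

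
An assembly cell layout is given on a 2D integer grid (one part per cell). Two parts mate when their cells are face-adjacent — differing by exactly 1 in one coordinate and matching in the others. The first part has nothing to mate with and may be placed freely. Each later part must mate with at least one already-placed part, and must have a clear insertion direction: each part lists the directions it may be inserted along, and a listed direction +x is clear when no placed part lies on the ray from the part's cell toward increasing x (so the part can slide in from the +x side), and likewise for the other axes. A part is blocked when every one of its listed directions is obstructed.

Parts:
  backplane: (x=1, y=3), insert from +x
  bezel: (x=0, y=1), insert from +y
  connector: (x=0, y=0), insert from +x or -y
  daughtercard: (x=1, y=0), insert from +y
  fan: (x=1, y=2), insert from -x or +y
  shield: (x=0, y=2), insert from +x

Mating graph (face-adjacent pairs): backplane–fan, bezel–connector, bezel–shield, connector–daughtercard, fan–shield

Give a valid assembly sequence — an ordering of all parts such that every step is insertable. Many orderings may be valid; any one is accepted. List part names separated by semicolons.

1. connector@(0, 0) [+x clear] — {connector}
2. bezel@(0, 1) [+y clear] — {bezel, connector}
3. daughtercard@(1, 0) [+y clear] — {bezel, connector, daughtercard}
4. shield@(0, 2) [+x clear] — {bezel, connector, daughtercard, shield}
5. fan@(1, 2) [+y clear] — {bezel, connector, daughtercard, fan, shield}
6. backplane@(1, 3) [+x clear] — {backplane, bezel, connector, daughtercard, fan, shield}

connector; bezel; daughtercard; shield; fan; backplane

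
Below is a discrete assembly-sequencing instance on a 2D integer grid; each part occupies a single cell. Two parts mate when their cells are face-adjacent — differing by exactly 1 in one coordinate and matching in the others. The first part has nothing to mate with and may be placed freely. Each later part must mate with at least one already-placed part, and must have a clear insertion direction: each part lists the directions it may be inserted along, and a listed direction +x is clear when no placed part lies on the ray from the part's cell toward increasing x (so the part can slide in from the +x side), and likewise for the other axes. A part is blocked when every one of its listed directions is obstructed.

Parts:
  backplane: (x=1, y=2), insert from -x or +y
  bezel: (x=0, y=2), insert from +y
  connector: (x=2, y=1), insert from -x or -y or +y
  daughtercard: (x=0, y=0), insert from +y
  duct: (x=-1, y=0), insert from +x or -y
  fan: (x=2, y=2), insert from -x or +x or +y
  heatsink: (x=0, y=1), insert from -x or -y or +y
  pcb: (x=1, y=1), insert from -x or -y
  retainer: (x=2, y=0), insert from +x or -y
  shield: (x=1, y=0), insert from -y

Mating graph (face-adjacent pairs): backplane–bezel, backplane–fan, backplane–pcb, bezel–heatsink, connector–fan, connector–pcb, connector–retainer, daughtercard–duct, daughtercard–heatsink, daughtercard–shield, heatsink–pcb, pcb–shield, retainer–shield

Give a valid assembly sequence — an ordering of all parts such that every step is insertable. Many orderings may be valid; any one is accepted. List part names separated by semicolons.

1. daughtercard@(0, 0) [+y clear] — {daughtercard}
2. heatsink@(0, 1) [-x clear] — {daughtercard, heatsink}
3. bezel@(0, 2) [+y clear] — {bezel, daughtercard, heatsink}
4. duct@(-1, 0) [-y clear] — {bezel, daughtercard, duct, heatsink}
5. backplane@(1, 2) [+y clear] — {backplane, bezel, daughtercard, duct, heatsink}
6. pcb@(1, 1) [-y clear] — {backplane, bezel, daughtercard, duct, heatsink, pcb}
7. shield@(1, 0) [-y clear] — {backplane, bezel, daughtercard, duct, heatsink, pcb, shield}
8. retainer@(2, 0) [+x clear] — {backplane, bezel, daughtercard, duct, heatsink, pcb, retainer, shield}
9. connector@(2, 1) [+y clear] — {backplane, bezel, connector, daughtercard, duct, heatsink, pcb, retainer, shield}
10. fan@(2, 2) [+x clear] — {backplane, bezel, connector, daughtercard, duct, fan, heatsink, pcb, retainer, shield}

daughtercard; heatsink; bezel; duct; backplane; pcb; shield; retainer; connector; fan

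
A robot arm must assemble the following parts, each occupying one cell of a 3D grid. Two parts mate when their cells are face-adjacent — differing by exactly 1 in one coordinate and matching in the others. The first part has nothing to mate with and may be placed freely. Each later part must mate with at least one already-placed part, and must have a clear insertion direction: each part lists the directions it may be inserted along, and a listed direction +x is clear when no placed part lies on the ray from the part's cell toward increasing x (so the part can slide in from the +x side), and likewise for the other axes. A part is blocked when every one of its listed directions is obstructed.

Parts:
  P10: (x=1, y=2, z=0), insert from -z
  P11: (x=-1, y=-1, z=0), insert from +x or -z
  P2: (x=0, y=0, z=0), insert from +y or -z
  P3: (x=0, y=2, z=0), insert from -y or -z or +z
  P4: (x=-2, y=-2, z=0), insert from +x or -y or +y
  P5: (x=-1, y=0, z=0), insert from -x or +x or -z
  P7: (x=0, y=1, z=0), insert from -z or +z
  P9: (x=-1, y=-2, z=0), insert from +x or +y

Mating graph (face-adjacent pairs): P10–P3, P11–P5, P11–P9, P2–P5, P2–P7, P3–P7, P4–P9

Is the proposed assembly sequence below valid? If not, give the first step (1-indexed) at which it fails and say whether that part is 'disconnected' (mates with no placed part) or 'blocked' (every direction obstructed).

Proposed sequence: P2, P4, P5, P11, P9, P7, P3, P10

Invalid at step 2 (disconnected)

1. P2@(0, 0, 0) [+y clear] — {P2}
2. P4@(-2, -2, 0) — no placed neighbour ⇒ disconnected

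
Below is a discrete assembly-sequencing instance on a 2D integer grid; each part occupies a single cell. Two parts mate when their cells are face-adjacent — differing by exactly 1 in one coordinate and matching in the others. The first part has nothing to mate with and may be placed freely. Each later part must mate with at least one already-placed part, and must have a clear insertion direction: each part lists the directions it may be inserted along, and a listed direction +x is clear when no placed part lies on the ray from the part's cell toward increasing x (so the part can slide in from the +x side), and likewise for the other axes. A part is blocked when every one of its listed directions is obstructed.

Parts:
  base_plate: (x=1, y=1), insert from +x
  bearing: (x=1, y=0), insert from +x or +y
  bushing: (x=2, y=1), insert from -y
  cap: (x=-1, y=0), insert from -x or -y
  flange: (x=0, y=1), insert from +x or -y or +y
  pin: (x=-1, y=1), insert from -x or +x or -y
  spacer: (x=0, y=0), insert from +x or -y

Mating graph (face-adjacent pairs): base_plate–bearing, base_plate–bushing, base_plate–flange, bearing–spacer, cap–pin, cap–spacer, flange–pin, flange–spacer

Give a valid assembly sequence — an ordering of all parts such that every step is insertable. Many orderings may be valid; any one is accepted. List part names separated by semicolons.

flange; base_plate; bushing; bearing; spacer; cap; pin

1. flange@(0, 1) [+x clear] — {flange}
2. base_plate@(1, 1) [+x clear] — {base_plate, flange}
3. bushing@(2, 1) [-y clear] — {base_plate, bushing, flange}
4. bearing@(1, 0) [+x clear] — {base_plate, bearing, bushing, flange}
5. spacer@(0, 0) [-y clear] — {base_plate, bearing, bushing, flange, spacer}
6. cap@(-1, 0) [-x clear] — {base_plate, bearing, bushing, cap, flange, spacer}
7. pin@(-1, 1) [-x clear] — {base_plate, bearing, bushing, cap, flange, pin, spacer}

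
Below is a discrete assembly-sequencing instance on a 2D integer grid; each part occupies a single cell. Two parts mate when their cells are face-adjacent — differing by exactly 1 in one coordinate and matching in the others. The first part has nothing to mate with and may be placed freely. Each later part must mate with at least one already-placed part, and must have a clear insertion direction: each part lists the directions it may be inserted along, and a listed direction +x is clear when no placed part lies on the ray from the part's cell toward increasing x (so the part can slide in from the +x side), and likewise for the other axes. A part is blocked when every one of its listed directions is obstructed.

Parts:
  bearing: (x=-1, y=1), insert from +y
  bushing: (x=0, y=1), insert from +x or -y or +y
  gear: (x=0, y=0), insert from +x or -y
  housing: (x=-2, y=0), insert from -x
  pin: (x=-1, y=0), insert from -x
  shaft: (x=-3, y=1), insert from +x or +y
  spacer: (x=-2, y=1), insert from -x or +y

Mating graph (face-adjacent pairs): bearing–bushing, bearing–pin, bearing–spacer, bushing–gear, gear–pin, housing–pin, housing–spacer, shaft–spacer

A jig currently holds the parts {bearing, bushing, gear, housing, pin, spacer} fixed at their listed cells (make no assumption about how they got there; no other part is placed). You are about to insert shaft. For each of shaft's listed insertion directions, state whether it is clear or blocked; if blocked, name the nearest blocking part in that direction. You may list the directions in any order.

+x: blocked by spacer; +y: clear

+x: nearest on ray is spacer@(-2, 1) ⇒ blocked
+y: ray from shaft(-3, 1) has no placed part ⇒ clear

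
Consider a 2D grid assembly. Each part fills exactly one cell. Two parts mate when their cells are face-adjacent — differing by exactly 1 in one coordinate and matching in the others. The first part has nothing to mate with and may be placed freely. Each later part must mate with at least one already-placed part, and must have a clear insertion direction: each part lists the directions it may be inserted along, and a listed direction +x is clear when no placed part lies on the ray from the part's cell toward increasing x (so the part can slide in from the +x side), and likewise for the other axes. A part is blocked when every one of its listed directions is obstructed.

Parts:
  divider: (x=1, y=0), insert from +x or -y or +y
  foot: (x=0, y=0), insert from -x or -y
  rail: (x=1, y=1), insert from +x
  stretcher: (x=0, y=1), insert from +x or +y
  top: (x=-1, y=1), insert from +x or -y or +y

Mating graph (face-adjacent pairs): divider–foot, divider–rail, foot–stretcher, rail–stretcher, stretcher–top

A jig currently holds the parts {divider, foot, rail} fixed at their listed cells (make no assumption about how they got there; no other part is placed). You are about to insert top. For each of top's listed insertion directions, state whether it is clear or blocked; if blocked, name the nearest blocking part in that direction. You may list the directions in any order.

+x: nearest on ray is rail@(1, 1) ⇒ blocked
-y: ray from top(-1, 1) has no placed part ⇒ clear
+y: ray from top(-1, 1) has no placed part ⇒ clear

+x: blocked by rail; +y: clear; -y: clear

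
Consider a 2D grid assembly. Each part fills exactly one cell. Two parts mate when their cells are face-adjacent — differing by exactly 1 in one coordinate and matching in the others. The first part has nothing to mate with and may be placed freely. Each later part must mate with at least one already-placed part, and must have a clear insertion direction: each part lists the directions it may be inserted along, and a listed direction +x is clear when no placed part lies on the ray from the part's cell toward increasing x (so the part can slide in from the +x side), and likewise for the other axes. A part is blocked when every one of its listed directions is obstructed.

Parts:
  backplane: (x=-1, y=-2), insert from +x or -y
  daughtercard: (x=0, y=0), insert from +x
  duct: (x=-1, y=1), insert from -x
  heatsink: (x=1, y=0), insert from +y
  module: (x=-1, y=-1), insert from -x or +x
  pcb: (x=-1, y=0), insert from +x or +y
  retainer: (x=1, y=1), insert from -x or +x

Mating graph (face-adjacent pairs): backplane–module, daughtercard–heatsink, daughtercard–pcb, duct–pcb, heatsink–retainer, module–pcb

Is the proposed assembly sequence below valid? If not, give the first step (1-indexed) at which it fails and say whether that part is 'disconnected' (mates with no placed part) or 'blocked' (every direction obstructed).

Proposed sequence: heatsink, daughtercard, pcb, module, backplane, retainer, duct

1. heatsink@(1, 0) [+y clear] — {heatsink}
2. daughtercard@(0, 0) — +x all obstructed ⇒ blocked

Invalid at step 2 (blocked)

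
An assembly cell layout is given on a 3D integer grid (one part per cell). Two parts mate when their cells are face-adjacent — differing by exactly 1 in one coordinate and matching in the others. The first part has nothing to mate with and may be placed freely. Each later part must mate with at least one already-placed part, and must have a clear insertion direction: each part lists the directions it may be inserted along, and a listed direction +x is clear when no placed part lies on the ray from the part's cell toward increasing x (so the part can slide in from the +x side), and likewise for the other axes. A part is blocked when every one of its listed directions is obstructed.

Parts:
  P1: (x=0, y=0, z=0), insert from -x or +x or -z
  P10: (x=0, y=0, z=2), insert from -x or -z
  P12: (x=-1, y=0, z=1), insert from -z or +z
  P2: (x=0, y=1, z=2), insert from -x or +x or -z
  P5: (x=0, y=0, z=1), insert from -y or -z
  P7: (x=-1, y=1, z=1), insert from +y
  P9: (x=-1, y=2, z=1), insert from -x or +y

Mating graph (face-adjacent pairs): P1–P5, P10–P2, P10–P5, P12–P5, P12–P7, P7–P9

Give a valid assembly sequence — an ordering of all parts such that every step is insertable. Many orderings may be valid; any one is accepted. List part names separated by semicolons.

P7; P12; P5; P1; P9; P10; P2

1. P7@(-1, 1, 1) [+y clear] — {P7}
2. P12@(-1, 0, 1) [-z clear] — {P12, P7}
3. P5@(0, 0, 1) [-y clear] — {P12, P5, P7}
4. P1@(0, 0, 0) [-x clear] — {P1, P12, P5, P7}
5. P9@(-1, 2, 1) [-x clear] — {P1, P12, P5, P7, P9}
6. P10@(0, 0, 2) [-x clear] — {P1, P10, P12, P5, P7, P9}
7. P2@(0, 1, 2) [-x clear] — {P1, P10, P12, P2, P5, P7, P9}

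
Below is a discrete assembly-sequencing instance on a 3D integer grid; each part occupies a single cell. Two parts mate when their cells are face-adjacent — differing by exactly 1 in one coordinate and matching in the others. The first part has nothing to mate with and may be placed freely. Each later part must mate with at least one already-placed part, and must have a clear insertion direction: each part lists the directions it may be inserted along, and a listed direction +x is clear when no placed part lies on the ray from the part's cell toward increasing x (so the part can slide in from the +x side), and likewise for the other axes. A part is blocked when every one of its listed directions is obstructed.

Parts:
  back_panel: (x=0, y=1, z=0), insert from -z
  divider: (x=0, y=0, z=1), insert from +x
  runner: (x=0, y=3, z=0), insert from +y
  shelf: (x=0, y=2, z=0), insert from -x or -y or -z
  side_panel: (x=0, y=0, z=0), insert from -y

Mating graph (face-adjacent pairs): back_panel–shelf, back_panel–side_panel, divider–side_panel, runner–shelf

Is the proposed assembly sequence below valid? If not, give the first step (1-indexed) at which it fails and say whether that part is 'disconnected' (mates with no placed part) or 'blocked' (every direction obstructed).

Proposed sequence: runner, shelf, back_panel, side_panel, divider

Valid

1. runner@(0, 3, 0) [+y clear] — {runner}
2. shelf@(0, 2, 0) [-x clear] — {runner, shelf}
3. back_panel@(0, 1, 0) [-z clear] — {back_panel, runner, shelf}
4. side_panel@(0, 0, 0) [-y clear] — {back_panel, runner, shelf, side_panel}
5. divider@(0, 0, 1) [+x clear] — {back_panel, divider, runner, shelf, side_panel}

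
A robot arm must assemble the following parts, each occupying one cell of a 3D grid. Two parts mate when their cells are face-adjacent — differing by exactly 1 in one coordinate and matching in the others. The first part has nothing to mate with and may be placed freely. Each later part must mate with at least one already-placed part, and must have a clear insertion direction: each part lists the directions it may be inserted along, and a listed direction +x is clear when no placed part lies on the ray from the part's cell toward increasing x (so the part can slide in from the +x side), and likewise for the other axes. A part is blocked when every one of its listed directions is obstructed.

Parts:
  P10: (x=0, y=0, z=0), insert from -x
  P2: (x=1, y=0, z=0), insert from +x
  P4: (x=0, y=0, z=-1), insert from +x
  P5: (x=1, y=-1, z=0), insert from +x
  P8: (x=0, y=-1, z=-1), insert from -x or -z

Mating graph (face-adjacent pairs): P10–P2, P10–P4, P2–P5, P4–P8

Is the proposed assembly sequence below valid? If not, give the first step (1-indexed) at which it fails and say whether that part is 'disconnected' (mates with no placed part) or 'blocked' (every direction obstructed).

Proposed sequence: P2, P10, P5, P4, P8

Valid

1. P2@(1, 0, 0) [+x clear] — {P2}
2. P10@(0, 0, 0) [-x clear] — {P10, P2}
3. P5@(1, -1, 0) [+x clear] — {P10, P2, P5}
4. P4@(0, 0, -1) [+x clear] — {P10, P2, P4, P5}
5. P8@(0, -1, -1) [-x clear] — {P10, P2, P4, P5, P8}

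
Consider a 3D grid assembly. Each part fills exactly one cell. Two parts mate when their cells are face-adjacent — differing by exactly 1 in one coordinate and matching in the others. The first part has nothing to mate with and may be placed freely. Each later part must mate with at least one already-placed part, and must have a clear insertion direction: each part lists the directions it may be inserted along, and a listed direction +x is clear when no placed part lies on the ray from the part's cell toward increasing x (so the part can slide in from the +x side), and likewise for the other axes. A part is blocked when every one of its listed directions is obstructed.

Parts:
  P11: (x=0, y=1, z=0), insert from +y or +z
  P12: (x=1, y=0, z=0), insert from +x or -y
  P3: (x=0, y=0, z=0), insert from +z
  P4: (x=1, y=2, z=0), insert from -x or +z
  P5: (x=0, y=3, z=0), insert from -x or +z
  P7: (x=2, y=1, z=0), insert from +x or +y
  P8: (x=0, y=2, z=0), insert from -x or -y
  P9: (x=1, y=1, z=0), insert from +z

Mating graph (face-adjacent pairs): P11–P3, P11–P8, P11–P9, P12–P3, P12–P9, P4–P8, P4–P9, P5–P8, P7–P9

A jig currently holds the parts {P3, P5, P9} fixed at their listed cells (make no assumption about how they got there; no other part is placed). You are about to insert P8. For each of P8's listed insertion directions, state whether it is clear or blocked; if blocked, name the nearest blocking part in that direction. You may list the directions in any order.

-x: clear; -y: blocked by P3

-x: ray from P8(0, 2, 0) has no placed part ⇒ clear
-y: nearest on ray is P3@(0, 0, 0) ⇒ blocked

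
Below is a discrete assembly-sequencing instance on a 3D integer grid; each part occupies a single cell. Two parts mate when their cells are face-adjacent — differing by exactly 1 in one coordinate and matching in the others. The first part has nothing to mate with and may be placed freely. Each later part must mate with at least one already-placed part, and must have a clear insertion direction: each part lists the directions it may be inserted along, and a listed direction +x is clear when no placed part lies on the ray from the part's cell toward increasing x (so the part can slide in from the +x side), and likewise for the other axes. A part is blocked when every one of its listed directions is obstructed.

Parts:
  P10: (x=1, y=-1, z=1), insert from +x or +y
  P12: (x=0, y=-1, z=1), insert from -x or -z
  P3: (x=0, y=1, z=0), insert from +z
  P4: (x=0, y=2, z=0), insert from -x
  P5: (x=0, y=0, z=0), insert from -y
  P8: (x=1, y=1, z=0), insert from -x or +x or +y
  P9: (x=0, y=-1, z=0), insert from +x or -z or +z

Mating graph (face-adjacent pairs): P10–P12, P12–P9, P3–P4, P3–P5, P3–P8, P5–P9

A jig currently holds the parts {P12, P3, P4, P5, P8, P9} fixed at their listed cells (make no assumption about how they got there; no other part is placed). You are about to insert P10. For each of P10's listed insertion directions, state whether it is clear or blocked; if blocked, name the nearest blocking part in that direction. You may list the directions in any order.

+x: clear; +y: clear

+x: ray from P10(1, -1, 1) has no placed part ⇒ clear
+y: ray from P10(1, -1, 1) has no placed part ⇒ clear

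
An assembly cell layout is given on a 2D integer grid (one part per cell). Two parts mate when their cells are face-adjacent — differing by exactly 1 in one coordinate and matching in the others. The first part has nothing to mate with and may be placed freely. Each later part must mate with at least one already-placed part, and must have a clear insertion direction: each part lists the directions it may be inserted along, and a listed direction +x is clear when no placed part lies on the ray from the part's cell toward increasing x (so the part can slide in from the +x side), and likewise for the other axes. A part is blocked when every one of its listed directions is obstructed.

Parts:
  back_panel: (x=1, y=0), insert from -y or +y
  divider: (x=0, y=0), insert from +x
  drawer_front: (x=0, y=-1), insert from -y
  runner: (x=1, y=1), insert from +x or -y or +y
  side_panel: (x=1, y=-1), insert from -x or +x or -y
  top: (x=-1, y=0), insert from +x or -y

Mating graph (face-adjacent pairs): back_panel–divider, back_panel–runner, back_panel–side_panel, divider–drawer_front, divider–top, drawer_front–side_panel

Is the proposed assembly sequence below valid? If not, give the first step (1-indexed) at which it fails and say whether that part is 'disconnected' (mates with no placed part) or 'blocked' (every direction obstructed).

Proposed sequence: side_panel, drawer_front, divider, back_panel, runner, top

Valid

1. side_panel@(1, -1) [-x clear] — {side_panel}
2. drawer_front@(0, -1) [-y clear] — {drawer_front, side_panel}
3. divider@(0, 0) [+x clear] — {divider, drawer_front, side_panel}
4. back_panel@(1, 0) [+y clear] — {back_panel, divider, drawer_front, side_panel}
5. runner@(1, 1) [+x clear] — {back_panel, divider, drawer_front, runner, side_panel}
6. top@(-1, 0) [-y clear] — {back_panel, divider, drawer_front, runner, side_panel, top}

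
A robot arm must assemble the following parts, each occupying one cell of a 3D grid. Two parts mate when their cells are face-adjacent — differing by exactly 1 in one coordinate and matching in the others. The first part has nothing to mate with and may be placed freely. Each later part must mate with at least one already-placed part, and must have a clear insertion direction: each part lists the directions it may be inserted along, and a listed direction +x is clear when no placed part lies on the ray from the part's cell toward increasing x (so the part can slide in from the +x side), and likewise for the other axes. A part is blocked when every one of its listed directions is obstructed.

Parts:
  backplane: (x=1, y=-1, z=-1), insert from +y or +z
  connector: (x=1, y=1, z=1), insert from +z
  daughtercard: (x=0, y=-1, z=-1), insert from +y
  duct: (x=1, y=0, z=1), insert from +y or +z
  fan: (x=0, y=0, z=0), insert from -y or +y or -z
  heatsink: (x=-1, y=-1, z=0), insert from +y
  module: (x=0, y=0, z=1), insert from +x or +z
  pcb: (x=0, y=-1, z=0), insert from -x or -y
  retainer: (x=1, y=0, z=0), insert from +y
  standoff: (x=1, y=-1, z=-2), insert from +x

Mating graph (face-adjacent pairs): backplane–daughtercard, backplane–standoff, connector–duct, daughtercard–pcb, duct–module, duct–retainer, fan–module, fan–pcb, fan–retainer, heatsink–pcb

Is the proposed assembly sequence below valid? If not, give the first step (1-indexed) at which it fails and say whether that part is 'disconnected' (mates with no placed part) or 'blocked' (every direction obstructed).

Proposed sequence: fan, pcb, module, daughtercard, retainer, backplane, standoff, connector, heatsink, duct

1. fan@(0, 0, 0) [-y clear] — {fan}
2. pcb@(0, -1, 0) [-x clear] — {fan, pcb}
3. module@(0, 0, 1) [+x clear] — {fan, module, pcb}
4. daughtercard@(0, -1, -1) [+y clear] — {daughtercard, fan, module, pcb}
5. retainer@(1, 0, 0) [+y clear] — {daughtercard, fan, module, pcb, retainer}
6. backplane@(1, -1, -1) [+y clear] — {backplane, daughtercard, fan, module, pcb, retainer}
7. standoff@(1, -1, -2) [+x clear] — {backplane, daughtercard, fan, module, pcb, retainer, standoff}
8. connector@(1, 1, 1) — no placed neighbour ⇒ disconnected

Invalid at step 8 (disconnected)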